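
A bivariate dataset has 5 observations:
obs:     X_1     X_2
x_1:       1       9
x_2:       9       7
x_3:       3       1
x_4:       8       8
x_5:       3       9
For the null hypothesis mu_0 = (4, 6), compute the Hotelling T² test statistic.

Step 1 — sample mean vector:
  mean(X_1) = (1 + 9 + 3 + 8 + 3) / 5 = 24/5 = 4.8
  mean(X_2) = (9 + 7 + 1 + 8 + 9) / 5 = 34/5 = 6.8
  x̄ = (4.8, 6.8),  deviation x̄ - mu_0 = (4.8, 6.8) - (4, 6) = (0.8, 0.8).

Step 2 — sample covariance matrix, S[i,j] = (1/(n-1)) · Σ_k (x_{k,i} - mean_i) · (x_{k,j} - mean_j), divisor n-1 = 4:
  S[X_1,X_1] = ((-3.8)·(-3.8) + (4.2)·(4.2) + (-1.8)·(-1.8) + (3.2)·(3.2) + (-1.8)·(-1.8)) / 4 = 48.8/4 = 12.2
  S[X_1,X_2] = ((-3.8)·(2.2) + (4.2)·(0.2) + (-1.8)·(-5.8) + (3.2)·(1.2) + (-1.8)·(2.2)) / 4 = 2.8/4 = 0.7
  S[X_2,X_2] = ((2.2)·(2.2) + (0.2)·(0.2) + (-5.8)·(-5.8) + (1.2)·(1.2) + (2.2)·(2.2)) / 4 = 44.8/4 = 11.2
  S = [[12.2, 0.7],
 [0.7, 11.2]].

Step 3 — invert S. det(S) = 12.2·11.2 - (0.7)² = 136.15.
  S^{-1} = (1/det) · [[d, -b], [-b, a]] = [[0.0823, -0.0051],
 [-0.0051, 0.0896]].

Step 4 — quadratic form (x̄ - mu_0)^T · S^{-1} · (x̄ - mu_0):
  S^{-1} · (x̄ - mu_0) = (0.0617, 0.0676),
  (x̄ - mu_0)^T · [...] = (0.8)·(0.0617) + (0.8)·(0.0676) = 0.1034.

Step 5 — scale by n: T² = 5 · 0.1034 = 0.5171.

T² ≈ 0.5171


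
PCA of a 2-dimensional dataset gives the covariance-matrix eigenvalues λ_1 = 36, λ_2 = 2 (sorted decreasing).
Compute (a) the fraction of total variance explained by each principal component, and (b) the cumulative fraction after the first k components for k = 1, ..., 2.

Step 1 — total variance = trace(Sigma) = Σ λ_i = 36 + 2 = 38.

Step 2 — fraction explained by component i = λ_i / Σ λ:
  PC1: 36/38 = 0.9474
  PC2: 2/38 = 0.0526

Step 3 — cumulative fraction after k components = (λ_1 + ... + λ_k) / Σ λ:
  k = 1: 36/38 = 0.9474
  k = 2: (36 + 2)/38 = 38/38 = 1

Summary (fraction, with percent):

explained: PC1 0.9474 (94.74%), PC2 0.0526 (5.26%);  cumulative: 0.9474, 1


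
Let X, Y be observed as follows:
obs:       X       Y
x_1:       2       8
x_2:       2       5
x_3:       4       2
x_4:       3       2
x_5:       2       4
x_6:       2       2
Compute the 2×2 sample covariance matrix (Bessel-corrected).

Step 1 — column means:
  mean(X) = (2 + 2 + 4 + 3 + 2 + 2) / 6 = 15/6 = 2.5
  mean(Y) = (8 + 5 + 2 + 2 + 4 + 2) / 6 = 23/6 = 3.8333

Step 2 — sample covariance S[i,j] = (1/(n-1)) · Σ_k (x_{k,i} - mean_i) · (x_{k,j} - mean_j), with n-1 = 5.
  S[X,X] = ((-0.5)·(-0.5) + (-0.5)·(-0.5) + (1.5)·(1.5) + (0.5)·(0.5) + (-0.5)·(-0.5) + (-0.5)·(-0.5)) / 5 = 3.5/5 = 0.7
  S[X,Y] = ((-0.5)·(4.1667) + (-0.5)·(1.1667) + (1.5)·(-1.8333) + (0.5)·(-1.8333) + (-0.5)·(0.1667) + (-0.5)·(-1.8333)) / 5 = -5.5/5 = -1.1
  S[Y,Y] = ((4.1667)·(4.1667) + (1.1667)·(1.1667) + (-1.8333)·(-1.8333) + (-1.8333)·(-1.8333) + (0.1667)·(0.1667) + (-1.8333)·(-1.8333)) / 5 = 28.8333/5 = 5.7667

S is symmetric (S[j,i] = S[i,j]). Assembling:

S = [[0.7, -1.1],
 [-1.1, 5.7667]]


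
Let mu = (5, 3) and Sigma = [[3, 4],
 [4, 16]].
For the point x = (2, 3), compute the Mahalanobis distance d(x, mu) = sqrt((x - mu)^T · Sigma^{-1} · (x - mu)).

Step 1 — centre the observation: (x - mu) = (-3, 0).

Step 2 — invert Sigma. det(Sigma) = 3·16 - (4)² = 32.
  Sigma^{-1} = (1/det) · [[d, -b], [-b, a]] = [[0.5, -0.125],
 [-0.125, 0.0938]].

Step 3 — form the quadratic (x - mu)^T · Sigma^{-1} · (x - mu):
  Sigma^{-1} · (x - mu) = (-1.5, 0.375).
  (x - mu)^T · [Sigma^{-1} · (x - mu)] = (-3)·(-1.5) + (0)·(0.375) = 4.5.

Step 4 — take square root: d = √(4.5) ≈ 2.1213.

d(x, mu) = √(4.5) ≈ 2.1213


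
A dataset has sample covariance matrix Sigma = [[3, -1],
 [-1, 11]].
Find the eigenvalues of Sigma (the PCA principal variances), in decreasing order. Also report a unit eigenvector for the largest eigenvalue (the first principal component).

Step 1 — characteristic polynomial of 2×2 Sigma:
  det(Sigma - λI) = λ² - trace · λ + det = 0.
  trace = 3 + 11 = 14, det = 3·11 - (-1)² = 32.
Step 2 — discriminant:
  Δ = trace² - 4·det = 196 - 128 = 68.
Step 3 — eigenvalues:
  λ = (trace ± √Δ)/2 = (14 ± 8.2462)/2,
  λ_1 = 11.1231,  λ_2 = 2.8769.

Step 4 — unit eigenvector for λ_1: solve (Sigma - λ_1 I)v = 0. First row:
  (3 - 11.1231)·v_x + (-1)·v_y = 0, i.e. (-8.1231)·v_x + (-1)·v_y = 0,
  so v ∝ (b, λ_1 - a) = (-1, 8.1231); multiply by -1 so the first entry is positive: u = (1, -8.1231).
  ||u|| = √((1)² + (-8.1231)²) = √(66.9848) ≈ 8.1844,
  v_1 = u/||u|| ≈ (0.1222, -0.9925) (||v_1|| = 1).

λ_1 = 11.1231,  λ_2 = 2.8769;  v_1 ≈ (0.1222, -0.9925)


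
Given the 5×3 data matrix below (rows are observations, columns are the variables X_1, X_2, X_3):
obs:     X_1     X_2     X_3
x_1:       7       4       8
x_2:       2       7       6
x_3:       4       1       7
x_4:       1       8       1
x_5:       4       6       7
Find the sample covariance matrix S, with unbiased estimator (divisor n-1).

Step 1 — column means:
  mean(X_1) = (7 + 2 + 4 + 1 + 4) / 5 = 18/5 = 3.6
  mean(X_2) = (4 + 7 + 1 + 8 + 6) / 5 = 26/5 = 5.2
  mean(X_3) = (8 + 6 + 7 + 1 + 7) / 5 = 29/5 = 5.8

Step 2 — sample covariance S[i,j] = (1/(n-1)) · Σ_k (x_{k,i} - mean_i) · (x_{k,j} - mean_j), with n-1 = 4.
  S[X_1,X_1] = ((3.4)·(3.4) + (-1.6)·(-1.6) + (0.4)·(0.4) + (-2.6)·(-2.6) + (0.4)·(0.4)) / 4 = 21.2/4 = 5.3
  S[X_1,X_2] = ((3.4)·(-1.2) + (-1.6)·(1.8) + (0.4)·(-4.2) + (-2.6)·(2.8) + (0.4)·(0.8)) / 4 = -15.6/4 = -3.9
  S[X_1,X_3] = ((3.4)·(2.2) + (-1.6)·(0.2) + (0.4)·(1.2) + (-2.6)·(-4.8) + (0.4)·(1.2)) / 4 = 20.6/4 = 5.15
  S[X_2,X_2] = ((-1.2)·(-1.2) + (1.8)·(1.8) + (-4.2)·(-4.2) + (2.8)·(2.8) + (0.8)·(0.8)) / 4 = 30.8/4 = 7.7
  S[X_2,X_3] = ((-1.2)·(2.2) + (1.8)·(0.2) + (-4.2)·(1.2) + (2.8)·(-4.8) + (0.8)·(1.2)) / 4 = -19.8/4 = -4.95
  S[X_3,X_3] = ((2.2)·(2.2) + (0.2)·(0.2) + (1.2)·(1.2) + (-4.8)·(-4.8) + (1.2)·(1.2)) / 4 = 30.8/4 = 7.7

S is symmetric (S[j,i] = S[i,j]). Assembling:

S = [[5.3, -3.9, 5.15],
 [-3.9, 7.7, -4.95],
 [5.15, -4.95, 7.7]]


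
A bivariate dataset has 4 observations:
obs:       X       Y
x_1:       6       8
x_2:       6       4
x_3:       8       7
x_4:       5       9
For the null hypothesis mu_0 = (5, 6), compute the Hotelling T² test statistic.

Step 1 — sample mean vector:
  mean(X) = (6 + 6 + 8 + 5) / 4 = 25/4 = 6.25
  mean(Y) = (8 + 4 + 7 + 9) / 4 = 28/4 = 7
  x̄ = (6.25, 7),  deviation x̄ - mu_0 = (6.25, 7) - (5, 6) = (1.25, 1).

Step 2 — sample covariance matrix, S[i,j] = (1/(n-1)) · Σ_k (x_{k,i} - mean_i) · (x_{k,j} - mean_j), divisor n-1 = 3:
  S[X,X] = ((-0.25)·(-0.25) + (-0.25)·(-0.25) + (1.75)·(1.75) + (-1.25)·(-1.25)) / 3 = 4.75/3 = 1.5833
  S[X,Y] = ((-0.25)·(1) + (-0.25)·(-3) + (1.75)·(0) + (-1.25)·(2)) / 3 = -2/3 = -0.6667
  S[Y,Y] = ((1)·(1) + (-3)·(-3) + (0)·(0) + (2)·(2)) / 3 = 14/3 = 4.6667
  S = [[1.5833, -0.6667],
 [-0.6667, 4.6667]].

Step 3 — invert S. det(S) = 1.5833·4.6667 - (-0.6667)² = 6.9444.
  S^{-1} = (1/det) · [[d, -b], [-b, a]] = [[0.672, 0.096],
 [0.096, 0.228]].

Step 4 — quadratic form (x̄ - mu_0)^T · S^{-1} · (x̄ - mu_0):
  S^{-1} · (x̄ - mu_0) = (0.936, 0.348),
  (x̄ - mu_0)^T · [...] = (1.25)·(0.936) + (1)·(0.348) = 1.518.

Step 5 — scale by n: T² = 4 · 1.518 = 6.072.

T² ≈ 6.072


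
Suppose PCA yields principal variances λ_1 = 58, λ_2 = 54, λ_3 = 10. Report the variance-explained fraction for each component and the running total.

Step 1 — total variance = trace(Sigma) = Σ λ_i = 58 + 54 + 10 = 122.

Step 2 — fraction explained by component i = λ_i / Σ λ:
  PC1: 58/122 = 0.4754
  PC2: 54/122 = 0.4426
  PC3: 10/122 = 0.082

Step 3 — cumulative fraction after k components = (λ_1 + ... + λ_k) / Σ λ:
  k = 1: 58/122 = 0.4754
  k = 2: (58 + 54)/122 = 112/122 = 0.918
  k = 3: (58 + 54 + 10)/122 = 122/122 = 1

Summary (fraction, with percent):

explained: PC1 0.4754 (47.54%), PC2 0.4426 (44.26%), PC3 0.082 (8.2%);  cumulative: 0.4754, 0.918, 1


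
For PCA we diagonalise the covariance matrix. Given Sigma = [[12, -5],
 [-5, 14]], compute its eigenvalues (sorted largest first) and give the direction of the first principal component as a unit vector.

Step 1 — characteristic polynomial of 2×2 Sigma:
  det(Sigma - λI) = λ² - trace · λ + det = 0.
  trace = 12 + 14 = 26, det = 12·14 - (-5)² = 143.
Step 2 — discriminant:
  Δ = trace² - 4·det = 676 - 572 = 104.
Step 3 — eigenvalues:
  λ = (trace ± √Δ)/2 = (26 ± 10.198)/2,
  λ_1 = 18.099,  λ_2 = 7.901.

Step 4 — unit eigenvector for λ_1: solve (Sigma - λ_1 I)v = 0. First row:
  (12 - 18.099)·v_x + (-5)·v_y = 0, i.e. (-6.099)·v_x + (-5)·v_y = 0,
  so v ∝ (b, λ_1 - a) = (-5, 6.099); multiply by -1 so the first entry is positive: u = (5, -6.099).
  ||u|| = √((5)² + (-6.099)²) = √(62.198) ≈ 7.8866,
  v_1 = u/||u|| ≈ (0.634, -0.7733) (||v_1|| = 1).

λ_1 = 18.099,  λ_2 = 7.901;  v_1 ≈ (0.634, -0.7733)


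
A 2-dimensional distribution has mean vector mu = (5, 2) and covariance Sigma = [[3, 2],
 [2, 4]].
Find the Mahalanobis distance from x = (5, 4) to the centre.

Step 1 — centre the observation: (x - mu) = (0, 2).

Step 2 — invert Sigma. det(Sigma) = 3·4 - (2)² = 8.
  Sigma^{-1} = (1/det) · [[d, -b], [-b, a]] = [[0.5, -0.25],
 [-0.25, 0.375]].

Step 3 — form the quadratic (x - mu)^T · Sigma^{-1} · (x - mu):
  Sigma^{-1} · (x - mu) = (-0.5, 0.75).
  (x - mu)^T · [Sigma^{-1} · (x - mu)] = (0)·(-0.5) + (2)·(0.75) = 1.5.

Step 4 — take square root: d = √(1.5) ≈ 1.2247.

d(x, mu) = √(1.5) ≈ 1.2247


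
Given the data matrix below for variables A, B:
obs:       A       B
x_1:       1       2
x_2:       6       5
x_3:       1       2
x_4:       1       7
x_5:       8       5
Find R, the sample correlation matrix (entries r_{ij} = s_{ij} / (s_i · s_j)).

Step 1 — column means:
  mean(A) = (1 + 6 + 1 + 1 + 8) / 5 = 17/5 = 3.4
  mean(B) = (2 + 5 + 2 + 7 + 5) / 5 = 21/5 = 4.2

Step 2 — sample variances and covariances s[i,j] = (1/(n-1)) · Σ_k (x_{k,i} - mean_i) · (x_{k,j} - mean_j), with n-1 = 4:
  s[A,A] = ((-2.4)·(-2.4) + (2.6)·(2.6) + (-2.4)·(-2.4) + (-2.4)·(-2.4) + (4.6)·(4.6)) / 4 = 45.2/4 = 11.3
  s[A,B] = ((-2.4)·(-2.2) + (2.6)·(0.8) + (-2.4)·(-2.2) + (-2.4)·(2.8) + (4.6)·(0.8)) / 4 = 9.6/4 = 2.4
  s[B,B] = ((-2.2)·(-2.2) + (0.8)·(0.8) + (-2.2)·(-2.2) + (2.8)·(2.8) + (0.8)·(0.8)) / 4 = 18.8/4 = 4.7
  Sample standard deviations s_i = √(s[i,i]):
  s(A) = √(11.3) = 3.3615
  s(B) = √(4.7) = 2.1679

Step 3 — r_{ij} = s_{ij} / (s_i · s_j):
  r[A,A] = 1 (diagonal).
  r[A,B] = 2.4 / (3.3615 · 2.1679) = 2.4 / 7.2877 = 0.3293
  r[B,B] = 1 (diagonal).

R is symmetric with unit diagonal. Assembling:

R = [[1, 0.3293],
 [0.3293, 1]]


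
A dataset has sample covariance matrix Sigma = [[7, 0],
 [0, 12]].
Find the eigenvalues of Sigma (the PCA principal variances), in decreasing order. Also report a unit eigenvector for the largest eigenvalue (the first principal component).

Step 1 — characteristic polynomial of 2×2 Sigma:
  det(Sigma - λI) = λ² - trace · λ + det = 0.
  trace = 7 + 12 = 19, det = 7·12 - (0)² = 84.
Step 2 — discriminant:
  Δ = trace² - 4·det = 361 - 336 = 25.
Step 3 — eigenvalues:
  λ = (trace ± √Δ)/2 = (19 ± 5)/2,
  λ_1 = 12,  λ_2 = 7.

Step 4 — unit eigenvector for λ_1: Sigma is diagonal, so its eigenvectors are the coordinate axes. λ_1 = 12 is the diagonal entry on the second coordinate axis, hence
  v_1 = (0, 1) (||v_1|| = 1).

λ_1 = 12,  λ_2 = 7;  v_1 ≈ (0, 1)


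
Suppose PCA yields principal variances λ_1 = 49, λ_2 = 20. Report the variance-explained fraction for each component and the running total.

Step 1 — total variance = trace(Sigma) = Σ λ_i = 49 + 20 = 69.

Step 2 — fraction explained by component i = λ_i / Σ λ:
  PC1: 49/69 = 0.7101
  PC2: 20/69 = 0.2899

Step 3 — cumulative fraction after k components = (λ_1 + ... + λ_k) / Σ λ:
  k = 1: 49/69 = 0.7101
  k = 2: (49 + 20)/69 = 69/69 = 1

Summary (fraction, with percent):

explained: PC1 0.7101 (71.01%), PC2 0.2899 (28.99%);  cumulative: 0.7101, 1


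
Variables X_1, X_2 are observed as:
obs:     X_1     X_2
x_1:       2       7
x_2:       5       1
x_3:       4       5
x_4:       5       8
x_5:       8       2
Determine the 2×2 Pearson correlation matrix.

Step 1 — column means:
  mean(X_1) = (2 + 5 + 4 + 5 + 8) / 5 = 24/5 = 4.8
  mean(X_2) = (7 + 1 + 5 + 8 + 2) / 5 = 23/5 = 4.6

Step 2 — sample variances and covariances s[i,j] = (1/(n-1)) · Σ_k (x_{k,i} - mean_i) · (x_{k,j} - mean_j), with n-1 = 4:
  s[X_1,X_1] = ((-2.8)·(-2.8) + (0.2)·(0.2) + (-0.8)·(-0.8) + (0.2)·(0.2) + (3.2)·(3.2)) / 4 = 18.8/4 = 4.7
  s[X_1,X_2] = ((-2.8)·(2.4) + (0.2)·(-3.6) + (-0.8)·(0.4) + (0.2)·(3.4) + (3.2)·(-2.6)) / 4 = -15.4/4 = -3.85
  s[X_2,X_2] = ((2.4)·(2.4) + (-3.6)·(-3.6) + (0.4)·(0.4) + (3.4)·(3.4) + (-2.6)·(-2.6)) / 4 = 37.2/4 = 9.3
  Sample standard deviations s_i = √(s[i,i]):
  s(X_1) = √(4.7) = 2.1679
  s(X_2) = √(9.3) = 3.0496

Step 3 — r_{ij} = s_{ij} / (s_i · s_j):
  r[X_1,X_1] = 1 (diagonal).
  r[X_1,X_2] = -3.85 / (2.1679 · 3.0496) = -3.85 / 6.6114 = -0.5823
  r[X_2,X_2] = 1 (diagonal).

R is symmetric with unit diagonal. Assembling:

R = [[1, -0.5823],
 [-0.5823, 1]]


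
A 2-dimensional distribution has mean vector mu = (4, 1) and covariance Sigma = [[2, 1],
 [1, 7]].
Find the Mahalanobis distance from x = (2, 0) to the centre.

Step 1 — centre the observation: (x - mu) = (-2, -1).

Step 2 — invert Sigma. det(Sigma) = 2·7 - (1)² = 13.
  Sigma^{-1} = (1/det) · [[d, -b], [-b, a]] = [[0.5385, -0.0769],
 [-0.0769, 0.1538]].

Step 3 — form the quadratic (x - mu)^T · Sigma^{-1} · (x - mu):
  Sigma^{-1} · (x - mu) = (-1, 0).
  (x - mu)^T · [Sigma^{-1} · (x - mu)] = (-2)·(-1) + (-1)·(0) = 2.

Step 4 — take square root: d = √(2) ≈ 1.4142.

d(x, mu) = √(2) ≈ 1.4142


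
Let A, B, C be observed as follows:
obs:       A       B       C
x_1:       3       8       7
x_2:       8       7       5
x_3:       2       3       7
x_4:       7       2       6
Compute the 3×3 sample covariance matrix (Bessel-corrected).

Step 1 — column means:
  mean(A) = (3 + 8 + 2 + 7) / 4 = 20/4 = 5
  mean(B) = (8 + 7 + 3 + 2) / 4 = 20/4 = 5
  mean(C) = (7 + 5 + 7 + 6) / 4 = 25/4 = 6.25

Step 2 — sample covariance S[i,j] = (1/(n-1)) · Σ_k (x_{k,i} - mean_i) · (x_{k,j} - mean_j), with n-1 = 3.
  S[A,A] = ((-2)·(-2) + (3)·(3) + (-3)·(-3) + (2)·(2)) / 3 = 26/3 = 8.6667
  S[A,B] = ((-2)·(3) + (3)·(2) + (-3)·(-2) + (2)·(-3)) / 3 = 0/3 = 0
  S[A,C] = ((-2)·(0.75) + (3)·(-1.25) + (-3)·(0.75) + (2)·(-0.25)) / 3 = -8/3 = -2.6667
  S[B,B] = ((3)·(3) + (2)·(2) + (-2)·(-2) + (-3)·(-3)) / 3 = 26/3 = 8.6667
  S[B,C] = ((3)·(0.75) + (2)·(-1.25) + (-2)·(0.75) + (-3)·(-0.25)) / 3 = -1/3 = -0.3333
  S[C,C] = ((0.75)·(0.75) + (-1.25)·(-1.25) + (0.75)·(0.75) + (-0.25)·(-0.25)) / 3 = 2.75/3 = 0.9167

S is symmetric (S[j,i] = S[i,j]). Assembling:

S = [[8.6667, 0, -2.6667],
 [0, 8.6667, -0.3333],
 [-2.6667, -0.3333, 0.9167]]


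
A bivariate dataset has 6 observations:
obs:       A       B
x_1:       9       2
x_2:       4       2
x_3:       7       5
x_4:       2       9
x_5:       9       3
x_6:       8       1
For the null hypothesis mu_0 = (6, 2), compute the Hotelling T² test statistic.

Step 1 — sample mean vector:
  mean(A) = (9 + 4 + 7 + 2 + 9 + 8) / 6 = 39/6 = 6.5
  mean(B) = (2 + 2 + 5 + 9 + 3 + 1) / 6 = 22/6 = 3.6667
  x̄ = (6.5, 3.6667),  deviation x̄ - mu_0 = (6.5, 3.6667) - (6, 2) = (0.5, 1.6667).

Step 2 — sample covariance matrix, S[i,j] = (1/(n-1)) · Σ_k (x_{k,i} - mean_i) · (x_{k,j} - mean_j), divisor n-1 = 5:
  S[A,A] = ((2.5)·(2.5) + (-2.5)·(-2.5) + (0.5)·(0.5) + (-4.5)·(-4.5) + (2.5)·(2.5) + (1.5)·(1.5)) / 5 = 41.5/5 = 8.3
  S[A,B] = ((2.5)·(-1.6667) + (-2.5)·(-1.6667) + (0.5)·(1.3333) + (-4.5)·(5.3333) + (2.5)·(-0.6667) + (1.5)·(-2.6667)) / 5 = -29/5 = -5.8
  S[B,B] = ((-1.6667)·(-1.6667) + (-1.6667)·(-1.6667) + (1.3333)·(1.3333) + (5.3333)·(5.3333) + (-0.6667)·(-0.6667) + (-2.6667)·(-2.6667)) / 5 = 43.3333/5 = 8.6667
  S = [[8.3, -5.8],
 [-5.8, 8.6667]].

Step 3 — invert S. det(S) = 8.3·8.6667 - (-5.8)² = 38.2933.
  S^{-1} = (1/det) · [[d, -b], [-b, a]] = [[0.2263, 0.1515],
 [0.1515, 0.2167]].

Step 4 — quadratic form (x̄ - mu_0)^T · S^{-1} · (x̄ - mu_0):
  S^{-1} · (x̄ - mu_0) = (0.3656, 0.437),
  (x̄ - mu_0)^T · [...] = (0.5)·(0.3656) + (1.6667)·(0.437) = 0.9111.

Step 5 — scale by n: T² = 6 · 0.9111 = 5.4666.

T² ≈ 5.4666


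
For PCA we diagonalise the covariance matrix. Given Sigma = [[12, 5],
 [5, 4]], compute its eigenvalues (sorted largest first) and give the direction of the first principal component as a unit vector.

Step 1 — characteristic polynomial of 2×2 Sigma:
  det(Sigma - λI) = λ² - trace · λ + det = 0.
  trace = 12 + 4 = 16, det = 12·4 - (5)² = 23.
Step 2 — discriminant:
  Δ = trace² - 4·det = 256 - 92 = 164.
Step 3 — eigenvalues:
  λ = (trace ± √Δ)/2 = (16 ± 12.8062)/2,
  λ_1 = 14.4031,  λ_2 = 1.5969.

Step 4 — unit eigenvector for λ_1: solve (Sigma - λ_1 I)v = 0. First row:
  (12 - 14.4031)·v_x + (5)·v_y = 0, i.e. (-2.4031)·v_x + (5)·v_y = 0,
  so v ∝ (b, λ_1 - a) = (5, 2.4031) = u.
  ||u|| = √((5)² + (2.4031)²) = √(30.775) ≈ 5.5475,
  v_1 = u/||u|| ≈ (0.9013, 0.4332) (||v_1|| = 1).

λ_1 = 14.4031,  λ_2 = 1.5969;  v_1 ≈ (0.9013, 0.4332)


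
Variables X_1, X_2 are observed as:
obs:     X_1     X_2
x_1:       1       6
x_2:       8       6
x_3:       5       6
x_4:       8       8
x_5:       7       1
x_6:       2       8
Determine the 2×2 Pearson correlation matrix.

Step 1 — column means:
  mean(X_1) = (1 + 8 + 5 + 8 + 7 + 2) / 6 = 31/6 = 5.1667
  mean(X_2) = (6 + 6 + 6 + 8 + 1 + 8) / 6 = 35/6 = 5.8333

Step 2 — sample variances and covariances s[i,j] = (1/(n-1)) · Σ_k (x_{k,i} - mean_i) · (x_{k,j} - mean_j), with n-1 = 5:
  s[X_1,X_1] = ((-4.1667)·(-4.1667) + (2.8333)·(2.8333) + (-0.1667)·(-0.1667) + (2.8333)·(2.8333) + (1.8333)·(1.8333) + (-3.1667)·(-3.1667)) / 5 = 46.8333/5 = 9.3667
  s[X_1,X_2] = ((-4.1667)·(0.1667) + (2.8333)·(0.1667) + (-0.1667)·(0.1667) + (2.8333)·(2.1667) + (1.8333)·(-4.8333) + (-3.1667)·(2.1667)) / 5 = -9.8333/5 = -1.9667
  s[X_2,X_2] = ((0.1667)·(0.1667) + (0.1667)·(0.1667) + (0.1667)·(0.1667) + (2.1667)·(2.1667) + (-4.8333)·(-4.8333) + (2.1667)·(2.1667)) / 5 = 32.8333/5 = 6.5667
  Sample standard deviations s_i = √(s[i,i]):
  s(X_1) = √(9.3667) = 3.0605
  s(X_2) = √(6.5667) = 2.5626

Step 3 — r_{ij} = s_{ij} / (s_i · s_j):
  r[X_1,X_1] = 1 (diagonal).
  r[X_1,X_2] = -1.9667 / (3.0605 · 2.5626) = -1.9667 / 7.8427 = -0.2508
  r[X_2,X_2] = 1 (diagonal).

R is symmetric with unit diagonal. Assembling:

R = [[1, -0.2508],
 [-0.2508, 1]]


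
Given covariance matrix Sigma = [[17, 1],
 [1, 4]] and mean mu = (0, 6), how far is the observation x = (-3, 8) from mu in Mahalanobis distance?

Step 1 — centre the observation: (x - mu) = (-3, 2).

Step 2 — invert Sigma. det(Sigma) = 17·4 - (1)² = 67.
  Sigma^{-1} = (1/det) · [[d, -b], [-b, a]] = [[0.0597, -0.0149],
 [-0.0149, 0.2537]].

Step 3 — form the quadratic (x - mu)^T · Sigma^{-1} · (x - mu):
  Sigma^{-1} · (x - mu) = (-0.209, 0.5522).
  (x - mu)^T · [Sigma^{-1} · (x - mu)] = (-3)·(-0.209) + (2)·(0.5522) = 1.7313.

Step 4 — take square root: d = √(1.7313) ≈ 1.3158.

d(x, mu) = √(1.7313) ≈ 1.3158


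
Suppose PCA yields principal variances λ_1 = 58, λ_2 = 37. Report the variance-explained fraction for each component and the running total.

Step 1 — total variance = trace(Sigma) = Σ λ_i = 58 + 37 = 95.

Step 2 — fraction explained by component i = λ_i / Σ λ:
  PC1: 58/95 = 0.6105
  PC2: 37/95 = 0.3895

Step 3 — cumulative fraction after k components = (λ_1 + ... + λ_k) / Σ λ:
  k = 1: 58/95 = 0.6105
  k = 2: (58 + 37)/95 = 95/95 = 1

Summary (fraction, with percent):

explained: PC1 0.6105 (61.05%), PC2 0.3895 (38.95%);  cumulative: 0.6105, 1


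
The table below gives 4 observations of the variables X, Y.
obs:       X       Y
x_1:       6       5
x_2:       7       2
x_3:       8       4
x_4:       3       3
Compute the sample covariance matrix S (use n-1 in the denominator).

Step 1 — column means:
  mean(X) = (6 + 7 + 8 + 3) / 4 = 24/4 = 6
  mean(Y) = (5 + 2 + 4 + 3) / 4 = 14/4 = 3.5

Step 2 — sample covariance S[i,j] = (1/(n-1)) · Σ_k (x_{k,i} - mean_i) · (x_{k,j} - mean_j), with n-1 = 3.
  S[X,X] = ((0)·(0) + (1)·(1) + (2)·(2) + (-3)·(-3)) / 3 = 14/3 = 4.6667
  S[X,Y] = ((0)·(1.5) + (1)·(-1.5) + (2)·(0.5) + (-3)·(-0.5)) / 3 = 1/3 = 0.3333
  S[Y,Y] = ((1.5)·(1.5) + (-1.5)·(-1.5) + (0.5)·(0.5) + (-0.5)·(-0.5)) / 3 = 5/3 = 1.6667

S is symmetric (S[j,i] = S[i,j]). Assembling:

S = [[4.6667, 0.3333],
 [0.3333, 1.6667]]


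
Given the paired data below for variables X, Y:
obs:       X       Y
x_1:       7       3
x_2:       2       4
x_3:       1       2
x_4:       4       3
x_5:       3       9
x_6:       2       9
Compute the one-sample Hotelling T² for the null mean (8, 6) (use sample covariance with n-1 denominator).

Step 1 — sample mean vector:
  mean(X) = (7 + 2 + 1 + 4 + 3 + 2) / 6 = 19/6 = 3.1667
  mean(Y) = (3 + 4 + 2 + 3 + 9 + 9) / 6 = 30/6 = 5
  x̄ = (3.1667, 5),  deviation x̄ - mu_0 = (3.1667, 5) - (8, 6) = (-4.8333, -1).

Step 2 — sample covariance matrix, S[i,j] = (1/(n-1)) · Σ_k (x_{k,i} - mean_i) · (x_{k,j} - mean_j), divisor n-1 = 5:
  S[X,X] = ((3.8333)·(3.8333) + (-1.1667)·(-1.1667) + (-2.1667)·(-2.1667) + (0.8333)·(0.8333) + (-0.1667)·(-0.1667) + (-1.1667)·(-1.1667)) / 5 = 22.8333/5 = 4.5667
  S[X,Y] = ((3.8333)·(-2) + (-1.1667)·(-1) + (-2.1667)·(-3) + (0.8333)·(-2) + (-0.1667)·(4) + (-1.1667)·(4)) / 5 = -7/5 = -1.4
  S[Y,Y] = ((-2)·(-2) + (-1)·(-1) + (-3)·(-3) + (-2)·(-2) + (4)·(4) + (4)·(4)) / 5 = 50/5 = 10
  S = [[4.5667, -1.4],
 [-1.4, 10]].

Step 3 — invert S. det(S) = 4.5667·10 - (-1.4)² = 43.7067.
  S^{-1} = (1/det) · [[d, -b], [-b, a]] = [[0.2288, 0.032],
 [0.032, 0.1045]].

Step 4 — quadratic form (x̄ - mu_0)^T · S^{-1} · (x̄ - mu_0):
  S^{-1} · (x̄ - mu_0) = (-1.1379, -0.2593),
  (x̄ - mu_0)^T · [...] = (-4.8333)·(-1.1379) + (-1)·(-0.2593) = 5.7591.

Step 5 — scale by n: T² = 6 · 5.7591 = 34.5546.

T² ≈ 34.5546


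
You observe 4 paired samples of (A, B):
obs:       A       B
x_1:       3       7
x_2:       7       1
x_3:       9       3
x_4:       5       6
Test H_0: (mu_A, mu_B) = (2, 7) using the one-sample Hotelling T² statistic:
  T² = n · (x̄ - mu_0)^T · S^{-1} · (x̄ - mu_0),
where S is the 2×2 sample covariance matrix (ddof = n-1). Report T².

Step 1 — sample mean vector:
  mean(A) = (3 + 7 + 9 + 5) / 4 = 24/4 = 6
  mean(B) = (7 + 1 + 3 + 6) / 4 = 17/4 = 4.25
  x̄ = (6, 4.25),  deviation x̄ - mu_0 = (6, 4.25) - (2, 7) = (4, -2.75).

Step 2 — sample covariance matrix, S[i,j] = (1/(n-1)) · Σ_k (x_{k,i} - mean_i) · (x_{k,j} - mean_j), divisor n-1 = 3:
  S[A,A] = ((-3)·(-3) + (1)·(1) + (3)·(3) + (-1)·(-1)) / 3 = 20/3 = 6.6667
  S[A,B] = ((-3)·(2.75) + (1)·(-3.25) + (3)·(-1.25) + (-1)·(1.75)) / 3 = -17/3 = -5.6667
  S[B,B] = ((2.75)·(2.75) + (-3.25)·(-3.25) + (-1.25)·(-1.25) + (1.75)·(1.75)) / 3 = 22.75/3 = 7.5833
  S = [[6.6667, -5.6667],
 [-5.6667, 7.5833]].

Step 3 — invert S. det(S) = 6.6667·7.5833 - (-5.6667)² = 18.4444.
  S^{-1} = (1/det) · [[d, -b], [-b, a]] = [[0.4111, 0.3072],
 [0.3072, 0.3614]].

Step 4 — quadratic form (x̄ - mu_0)^T · S^{-1} · (x̄ - mu_0):
  S^{-1} · (x̄ - mu_0) = (0.7997, 0.2349),
  (x̄ - mu_0)^T · [...] = (4)·(0.7997) + (-2.75)·(0.2349) = 2.5527.

Step 5 — scale by n: T² = 4 · 2.5527 = 10.2108.

T² ≈ 10.2108


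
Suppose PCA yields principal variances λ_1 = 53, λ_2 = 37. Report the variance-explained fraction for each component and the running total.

Step 1 — total variance = trace(Sigma) = Σ λ_i = 53 + 37 = 90.

Step 2 — fraction explained by component i = λ_i / Σ λ:
  PC1: 53/90 = 0.5889
  PC2: 37/90 = 0.4111

Step 3 — cumulative fraction after k components = (λ_1 + ... + λ_k) / Σ λ:
  k = 1: 53/90 = 0.5889
  k = 2: (53 + 37)/90 = 90/90 = 1

Summary (fraction, with percent):

explained: PC1 0.5889 (58.89%), PC2 0.4111 (41.11%);  cumulative: 0.5889, 1


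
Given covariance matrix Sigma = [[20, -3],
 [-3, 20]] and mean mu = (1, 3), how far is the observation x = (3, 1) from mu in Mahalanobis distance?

Step 1 — centre the observation: (x - mu) = (2, -2).

Step 2 — invert Sigma. det(Sigma) = 20·20 - (-3)² = 391.
  Sigma^{-1} = (1/det) · [[d, -b], [-b, a]] = [[0.0512, 0.0077],
 [0.0077, 0.0512]].

Step 3 — form the quadratic (x - mu)^T · Sigma^{-1} · (x - mu):
  Sigma^{-1} · (x - mu) = (0.087, -0.087).
  (x - mu)^T · [Sigma^{-1} · (x - mu)] = (2)·(0.087) + (-2)·(-0.087) = 0.3478.

Step 4 — take square root: d = √(0.3478) ≈ 0.5898.

d(x, mu) = √(0.3478) ≈ 0.5898


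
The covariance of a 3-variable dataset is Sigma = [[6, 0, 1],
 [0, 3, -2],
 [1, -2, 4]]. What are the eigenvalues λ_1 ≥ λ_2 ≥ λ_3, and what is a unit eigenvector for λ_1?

Step 1 — characteristic polynomial p(λ) = det(λI - Sigma) = λ³ - tr·λ² + c_1·λ - det, where tr = trace, c_1 = sum of the principal 2×2 minors, det = det(Sigma):
  tr = 6 + 3 + 4 = 13,
  c_1 = (6·3 - (0)²) + (6·4 - (1)²) + (3·4 - (-2)²) = 18 + 23 + 8 = 49,
  det = 6·(3·4 - (-2)²) - (0)·((0)·4 - (-2)·(1)) + (1)·((0)·(-2) - 3·(1)) = 6·(8) - (0)·(2) + (1)·(-3) = 45.
  So p(λ) = λ³ - 13λ² + 49λ - 45.
Step 2 — look for an integer root (rational root theorem: any rational root is an integer divisor of 45). Testing λ = 5:
  p(5) = 125 - 325 + 245 - 45 = 0  ✓
  Dividing out (λ - 5): p(λ) = (λ - 5)(λ² - 8λ + 9).
Step 3 — remaining eigenvalues from the quadratic λ² - 8λ + 9 = 0:
  Δ = 8² - 4·9 = 64 - 36 = 28,  λ = (8 ± √28)/2 = (8 ± 5.2915)/2 ≈ 6.6458 or 1.3542.
  Sorted: λ_1 = 6.6458,  λ_2 = 5,  λ_3 = 1.3542  (check: sum = 13 = tr ✓).

Step 4 — unit eigenvector for λ_1 ≈ 6.6458: v spans the null space of (Sigma - λ_1 I), whose rows are
  r_1 = (-0.6458, 0, 1),  r_2 = (0, -3.6458, -2),  r_3 = (1, -2, -2.6458).
  v is orthogonal to every row, so take v ∝ r_1 × r_2 = ((0)·(-2) - (1)·(-3.6458), (1)·(0) - (-0.6458)·(-2), (-0.6458)·(-3.6458) - (0)·(0)) ≈ (3.6458, -1.2915, 2.3542).
  Let u = (3.6458, -1.2915, 2.3542).
  ||u|| = √((3.6458)² + (-1.2915)² + (2.3542)²) = √(20.502) ≈ 4.5279,  v_1 = u/||u|| ≈ (0.8052, -0.2852, 0.5199) (||v_1|| = 1).

λ_1 = 6.6458,  λ_2 = 5,  λ_3 = 1.3542;  v_1 ≈ (0.8052, -0.2852, 0.5199)


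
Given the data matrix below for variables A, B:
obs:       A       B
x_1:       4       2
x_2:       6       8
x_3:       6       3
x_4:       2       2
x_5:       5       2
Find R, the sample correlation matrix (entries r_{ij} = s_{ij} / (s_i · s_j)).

Step 1 — column means:
  mean(A) = (4 + 6 + 6 + 2 + 5) / 5 = 23/5 = 4.6
  mean(B) = (2 + 8 + 3 + 2 + 2) / 5 = 17/5 = 3.4

Step 2 — sample variances and covariances s[i,j] = (1/(n-1)) · Σ_k (x_{k,i} - mean_i) · (x_{k,j} - mean_j), with n-1 = 4:
  s[A,A] = ((-0.6)·(-0.6) + (1.4)·(1.4) + (1.4)·(1.4) + (-2.6)·(-2.6) + (0.4)·(0.4)) / 4 = 11.2/4 = 2.8
  s[A,B] = ((-0.6)·(-1.4) + (1.4)·(4.6) + (1.4)·(-0.4) + (-2.6)·(-1.4) + (0.4)·(-1.4)) / 4 = 9.8/4 = 2.45
  s[B,B] = ((-1.4)·(-1.4) + (4.6)·(4.6) + (-0.4)·(-0.4) + (-1.4)·(-1.4) + (-1.4)·(-1.4)) / 4 = 27.2/4 = 6.8
  Sample standard deviations s_i = √(s[i,i]):
  s(A) = √(2.8) = 1.6733
  s(B) = √(6.8) = 2.6077

Step 3 — r_{ij} = s_{ij} / (s_i · s_j):
  r[A,A] = 1 (diagonal).
  r[A,B] = 2.45 / (1.6733 · 2.6077) = 2.45 / 4.3635 = 0.5615
  r[B,B] = 1 (diagonal).

R is symmetric with unit diagonal. Assembling:

R = [[1, 0.5615],
 [0.5615, 1]]


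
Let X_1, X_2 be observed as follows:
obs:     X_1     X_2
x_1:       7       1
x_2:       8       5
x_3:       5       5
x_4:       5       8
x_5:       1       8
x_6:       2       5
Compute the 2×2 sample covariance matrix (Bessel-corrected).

Step 1 — column means:
  mean(X_1) = (7 + 8 + 5 + 5 + 1 + 2) / 6 = 28/6 = 4.6667
  mean(X_2) = (1 + 5 + 5 + 8 + 8 + 5) / 6 = 32/6 = 5.3333

Step 2 — sample covariance S[i,j] = (1/(n-1)) · Σ_k (x_{k,i} - mean_i) · (x_{k,j} - mean_j), with n-1 = 5.
  S[X_1,X_1] = ((2.3333)·(2.3333) + (3.3333)·(3.3333) + (0.3333)·(0.3333) + (0.3333)·(0.3333) + (-3.6667)·(-3.6667) + (-2.6667)·(-2.6667)) / 5 = 37.3333/5 = 7.4667
  S[X_1,X_2] = ((2.3333)·(-4.3333) + (3.3333)·(-0.3333) + (0.3333)·(-0.3333) + (0.3333)·(2.6667) + (-3.6667)·(2.6667) + (-2.6667)·(-0.3333)) / 5 = -19.3333/5 = -3.8667
  S[X_2,X_2] = ((-4.3333)·(-4.3333) + (-0.3333)·(-0.3333) + (-0.3333)·(-0.3333) + (2.6667)·(2.6667) + (2.6667)·(2.6667) + (-0.3333)·(-0.3333)) / 5 = 33.3333/5 = 6.6667

S is symmetric (S[j,i] = S[i,j]). Assembling:

S = [[7.4667, -3.8667],
 [-3.8667, 6.6667]]


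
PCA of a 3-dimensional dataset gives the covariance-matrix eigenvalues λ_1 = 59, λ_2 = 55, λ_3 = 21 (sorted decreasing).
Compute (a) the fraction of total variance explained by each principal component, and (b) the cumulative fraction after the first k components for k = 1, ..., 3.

Step 1 — total variance = trace(Sigma) = Σ λ_i = 59 + 55 + 21 = 135.

Step 2 — fraction explained by component i = λ_i / Σ λ:
  PC1: 59/135 = 0.437
  PC2: 55/135 = 0.4074
  PC3: 21/135 = 0.1556

Step 3 — cumulative fraction after k components = (λ_1 + ... + λ_k) / Σ λ:
  k = 1: 59/135 = 0.437
  k = 2: (59 + 55)/135 = 114/135 = 0.8444
  k = 3: (59 + 55 + 21)/135 = 135/135 = 1

Summary (fraction, with percent):

explained: PC1 0.437 (43.7%), PC2 0.4074 (40.74%), PC3 0.1556 (15.56%);  cumulative: 0.437, 0.8444, 1


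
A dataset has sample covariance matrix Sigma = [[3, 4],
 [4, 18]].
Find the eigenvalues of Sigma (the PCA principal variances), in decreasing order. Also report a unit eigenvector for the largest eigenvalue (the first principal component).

Step 1 — characteristic polynomial of 2×2 Sigma:
  det(Sigma - λI) = λ² - trace · λ + det = 0.
  trace = 3 + 18 = 21, det = 3·18 - (4)² = 38.
Step 2 — discriminant:
  Δ = trace² - 4·det = 441 - 152 = 289.
Step 3 — eigenvalues:
  λ = (trace ± √Δ)/2 = (21 ± 17)/2,
  λ_1 = 19,  λ_2 = 2.

Step 4 — unit eigenvector for λ_1: solve (Sigma - λ_1 I)v = 0. First row:
  (3 - 19)·v_x + (4)·v_y = 0, i.e. (-16)·v_x + (4)·v_y = 0,
  so v ∝ (b, λ_1 - a) = (4, 16) = u.
  ||u|| = √((4)² + (16)²) = √(272) ≈ 16.4924,
  v_1 = u/||u|| ≈ (0.2425, 0.9701) (||v_1|| = 1).

λ_1 = 19,  λ_2 = 2;  v_1 ≈ (0.2425, 0.9701)


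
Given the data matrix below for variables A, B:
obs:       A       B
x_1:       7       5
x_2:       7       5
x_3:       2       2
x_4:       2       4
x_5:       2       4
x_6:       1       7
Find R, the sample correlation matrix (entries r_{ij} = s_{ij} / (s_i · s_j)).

Step 1 — column means:
  mean(A) = (7 + 7 + 2 + 2 + 2 + 1) / 6 = 21/6 = 3.5
  mean(B) = (5 + 5 + 2 + 4 + 4 + 7) / 6 = 27/6 = 4.5

Step 2 — sample variances and covariances s[i,j] = (1/(n-1)) · Σ_k (x_{k,i} - mean_i) · (x_{k,j} - mean_j), with n-1 = 5:
  s[A,A] = ((3.5)·(3.5) + (3.5)·(3.5) + (-1.5)·(-1.5) + (-1.5)·(-1.5) + (-1.5)·(-1.5) + (-2.5)·(-2.5)) / 5 = 37.5/5 = 7.5
  s[A,B] = ((3.5)·(0.5) + (3.5)·(0.5) + (-1.5)·(-2.5) + (-1.5)·(-0.5) + (-1.5)·(-0.5) + (-2.5)·(2.5)) / 5 = 2.5/5 = 0.5
  s[B,B] = ((0.5)·(0.5) + (0.5)·(0.5) + (-2.5)·(-2.5) + (-0.5)·(-0.5) + (-0.5)·(-0.5) + (2.5)·(2.5)) / 5 = 13.5/5 = 2.7
  Sample standard deviations s_i = √(s[i,i]):
  s(A) = √(7.5) = 2.7386
  s(B) = √(2.7) = 1.6432

Step 3 — r_{ij} = s_{ij} / (s_i · s_j):
  r[A,A] = 1 (diagonal).
  r[A,B] = 0.5 / (2.7386 · 1.6432) = 0.5 / 4.5 = 0.1111
  r[B,B] = 1 (diagonal).

R is symmetric with unit diagonal. Assembling:

R = [[1, 0.1111],
 [0.1111, 1]]


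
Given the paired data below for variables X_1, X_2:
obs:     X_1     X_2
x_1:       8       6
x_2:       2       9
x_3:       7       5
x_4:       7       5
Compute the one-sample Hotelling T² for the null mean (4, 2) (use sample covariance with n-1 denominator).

Step 1 — sample mean vector:
  mean(X_1) = (8 + 2 + 7 + 7) / 4 = 24/4 = 6
  mean(X_2) = (6 + 9 + 5 + 5) / 4 = 25/4 = 6.25
  x̄ = (6, 6.25),  deviation x̄ - mu_0 = (6, 6.25) - (4, 2) = (2, 4.25).

Step 2 — sample covariance matrix, S[i,j] = (1/(n-1)) · Σ_k (x_{k,i} - mean_i) · (x_{k,j} - mean_j), divisor n-1 = 3:
  S[X_1,X_1] = ((2)·(2) + (-4)·(-4) + (1)·(1) + (1)·(1)) / 3 = 22/3 = 7.3333
  S[X_1,X_2] = ((2)·(-0.25) + (-4)·(2.75) + (1)·(-1.25) + (1)·(-1.25)) / 3 = -14/3 = -4.6667
  S[X_2,X_2] = ((-0.25)·(-0.25) + (2.75)·(2.75) + (-1.25)·(-1.25) + (-1.25)·(-1.25)) / 3 = 10.75/3 = 3.5833
  S = [[7.3333, -4.6667],
 [-4.6667, 3.5833]].

Step 3 — invert S. det(S) = 7.3333·3.5833 - (-4.6667)² = 4.5.
  S^{-1} = (1/det) · [[d, -b], [-b, a]] = [[0.7963, 1.037],
 [1.037, 1.6296]].

Step 4 — quadratic form (x̄ - mu_0)^T · S^{-1} · (x̄ - mu_0):
  S^{-1} · (x̄ - mu_0) = (6, 9),
  (x̄ - mu_0)^T · [...] = (2)·(6) + (4.25)·(9) = 50.25.

Step 5 — scale by n: T² = 4 · 50.25 = 201.

T² ≈ 201


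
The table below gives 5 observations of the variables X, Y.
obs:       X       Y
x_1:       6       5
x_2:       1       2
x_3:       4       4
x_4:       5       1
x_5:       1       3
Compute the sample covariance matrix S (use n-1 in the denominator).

Step 1 — column means:
  mean(X) = (6 + 1 + 4 + 5 + 1) / 5 = 17/5 = 3.4
  mean(Y) = (5 + 2 + 4 + 1 + 3) / 5 = 15/5 = 3

Step 2 — sample covariance S[i,j] = (1/(n-1)) · Σ_k (x_{k,i} - mean_i) · (x_{k,j} - mean_j), with n-1 = 4.
  S[X,X] = ((2.6)·(2.6) + (-2.4)·(-2.4) + (0.6)·(0.6) + (1.6)·(1.6) + (-2.4)·(-2.4)) / 4 = 21.2/4 = 5.3
  S[X,Y] = ((2.6)·(2) + (-2.4)·(-1) + (0.6)·(1) + (1.6)·(-2) + (-2.4)·(0)) / 4 = 5/4 = 1.25
  S[Y,Y] = ((2)·(2) + (-1)·(-1) + (1)·(1) + (-2)·(-2) + (0)·(0)) / 4 = 10/4 = 2.5

S is symmetric (S[j,i] = S[i,j]). Assembling:

S = [[5.3, 1.25],
 [1.25, 2.5]]


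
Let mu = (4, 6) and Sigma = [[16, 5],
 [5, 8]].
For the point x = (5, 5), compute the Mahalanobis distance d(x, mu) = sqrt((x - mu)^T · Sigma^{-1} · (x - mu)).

Step 1 — centre the observation: (x - mu) = (1, -1).

Step 2 — invert Sigma. det(Sigma) = 16·8 - (5)² = 103.
  Sigma^{-1} = (1/det) · [[d, -b], [-b, a]] = [[0.0777, -0.0485],
 [-0.0485, 0.1553]].

Step 3 — form the quadratic (x - mu)^T · Sigma^{-1} · (x - mu):
  Sigma^{-1} · (x - mu) = (0.1262, -0.2039).
  (x - mu)^T · [Sigma^{-1} · (x - mu)] = (1)·(0.1262) + (-1)·(-0.2039) = 0.3301.

Step 4 — take square root: d = √(0.3301) ≈ 0.5745.

d(x, mu) = √(0.3301) ≈ 0.5745


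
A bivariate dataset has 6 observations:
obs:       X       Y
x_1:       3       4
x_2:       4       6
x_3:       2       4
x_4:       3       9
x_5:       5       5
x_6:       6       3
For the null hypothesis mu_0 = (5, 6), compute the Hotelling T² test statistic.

Step 1 — sample mean vector:
  mean(X) = (3 + 4 + 2 + 3 + 5 + 6) / 6 = 23/6 = 3.8333
  mean(Y) = (4 + 6 + 4 + 9 + 5 + 3) / 6 = 31/6 = 5.1667
  x̄ = (3.8333, 5.1667),  deviation x̄ - mu_0 = (3.8333, 5.1667) - (5, 6) = (-1.1667, -0.8333).

Step 2 — sample covariance matrix, S[i,j] = (1/(n-1)) · Σ_k (x_{k,i} - mean_i) · (x_{k,j} - mean_j), divisor n-1 = 5:
  S[X,X] = ((-0.8333)·(-0.8333) + (0.1667)·(0.1667) + (-1.8333)·(-1.8333) + (-0.8333)·(-0.8333) + (1.1667)·(1.1667) + (2.1667)·(2.1667)) / 5 = 10.8333/5 = 2.1667
  S[X,Y] = ((-0.8333)·(-1.1667) + (0.1667)·(0.8333) + (-1.8333)·(-1.1667) + (-0.8333)·(3.8333) + (1.1667)·(-0.1667) + (2.1667)·(-2.1667)) / 5 = -4.8333/5 = -0.9667
  S[Y,Y] = ((-1.1667)·(-1.1667) + (0.8333)·(0.8333) + (-1.1667)·(-1.1667) + (3.8333)·(3.8333) + (-0.1667)·(-0.1667) + (-2.1667)·(-2.1667)) / 5 = 22.8333/5 = 4.5667
  S = [[2.1667, -0.9667],
 [-0.9667, 4.5667]].

Step 3 — invert S. det(S) = 2.1667·4.5667 - (-0.9667)² = 8.96.
  S^{-1} = (1/det) · [[d, -b], [-b, a]] = [[0.5097, 0.1079],
 [0.1079, 0.2418]].

Step 4 — quadratic form (x̄ - mu_0)^T · S^{-1} · (x̄ - mu_0):
  S^{-1} · (x̄ - mu_0) = (-0.6845, -0.3274),
  (x̄ - mu_0)^T · [...] = (-1.1667)·(-0.6845) + (-0.8333)·(-0.3274) = 1.0714.

Step 5 — scale by n: T² = 6 · 1.0714 = 6.4286.

T² ≈ 6.4286


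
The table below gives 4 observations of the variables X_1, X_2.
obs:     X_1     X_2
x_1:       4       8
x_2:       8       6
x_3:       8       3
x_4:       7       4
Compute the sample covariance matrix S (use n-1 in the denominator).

Step 1 — column means:
  mean(X_1) = (4 + 8 + 8 + 7) / 4 = 27/4 = 6.75
  mean(X_2) = (8 + 6 + 3 + 4) / 4 = 21/4 = 5.25

Step 2 — sample covariance S[i,j] = (1/(n-1)) · Σ_k (x_{k,i} - mean_i) · (x_{k,j} - mean_j), with n-1 = 3.
  S[X_1,X_1] = ((-2.75)·(-2.75) + (1.25)·(1.25) + (1.25)·(1.25) + (0.25)·(0.25)) / 3 = 10.75/3 = 3.5833
  S[X_1,X_2] = ((-2.75)·(2.75) + (1.25)·(0.75) + (1.25)·(-2.25) + (0.25)·(-1.25)) / 3 = -9.75/3 = -3.25
  S[X_2,X_2] = ((2.75)·(2.75) + (0.75)·(0.75) + (-2.25)·(-2.25) + (-1.25)·(-1.25)) / 3 = 14.75/3 = 4.9167

S is symmetric (S[j,i] = S[i,j]). Assembling:

S = [[3.5833, -3.25],
 [-3.25, 4.9167]]


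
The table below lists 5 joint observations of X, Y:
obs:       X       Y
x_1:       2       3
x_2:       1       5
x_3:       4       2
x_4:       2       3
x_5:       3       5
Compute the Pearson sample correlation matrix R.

Step 1 — column means:
  mean(X) = (2 + 1 + 4 + 2 + 3) / 5 = 12/5 = 2.4
  mean(Y) = (3 + 5 + 2 + 3 + 5) / 5 = 18/5 = 3.6

Step 2 — sample variances and covariances s[i,j] = (1/(n-1)) · Σ_k (x_{k,i} - mean_i) · (x_{k,j} - mean_j), with n-1 = 4:
  s[X,X] = ((-0.4)·(-0.4) + (-1.4)·(-1.4) + (1.6)·(1.6) + (-0.4)·(-0.4) + (0.6)·(0.6)) / 4 = 5.2/4 = 1.3
  s[X,Y] = ((-0.4)·(-0.6) + (-1.4)·(1.4) + (1.6)·(-1.6) + (-0.4)·(-0.6) + (0.6)·(1.4)) / 4 = -3.2/4 = -0.8
  s[Y,Y] = ((-0.6)·(-0.6) + (1.4)·(1.4) + (-1.6)·(-1.6) + (-0.6)·(-0.6) + (1.4)·(1.4)) / 4 = 7.2/4 = 1.8
  Sample standard deviations s_i = √(s[i,i]):
  s(X) = √(1.3) = 1.1402
  s(Y) = √(1.8) = 1.3416

Step 3 — r_{ij} = s_{ij} / (s_i · s_j):
  r[X,X] = 1 (diagonal).
  r[X,Y] = -0.8 / (1.1402 · 1.3416) = -0.8 / 1.5297 = -0.523
  r[Y,Y] = 1 (diagonal).

R is symmetric with unit diagonal. Assembling:

R = [[1, -0.523],
 [-0.523, 1]]


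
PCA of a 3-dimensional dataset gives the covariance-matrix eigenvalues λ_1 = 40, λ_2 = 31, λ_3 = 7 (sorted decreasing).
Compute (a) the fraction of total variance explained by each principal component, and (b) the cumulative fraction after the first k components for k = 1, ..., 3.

Step 1 — total variance = trace(Sigma) = Σ λ_i = 40 + 31 + 7 = 78.

Step 2 — fraction explained by component i = λ_i / Σ λ:
  PC1: 40/78 = 0.5128
  PC2: 31/78 = 0.3974
  PC3: 7/78 = 0.0897

Step 3 — cumulative fraction after k components = (λ_1 + ... + λ_k) / Σ λ:
  k = 1: 40/78 = 0.5128
  k = 2: (40 + 31)/78 = 71/78 = 0.9103
  k = 3: (40 + 31 + 7)/78 = 78/78 = 1

Summary (fraction, with percent):

explained: PC1 0.5128 (51.28%), PC2 0.3974 (39.74%), PC3 0.0897 (8.97%);  cumulative: 0.5128, 0.9103, 1


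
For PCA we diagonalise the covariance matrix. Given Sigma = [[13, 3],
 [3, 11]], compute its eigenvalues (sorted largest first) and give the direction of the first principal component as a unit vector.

Step 1 — characteristic polynomial of 2×2 Sigma:
  det(Sigma - λI) = λ² - trace · λ + det = 0.
  trace = 13 + 11 = 24, det = 13·11 - (3)² = 134.
Step 2 — discriminant:
  Δ = trace² - 4·det = 576 - 536 = 40.
Step 3 — eigenvalues:
  λ = (trace ± √Δ)/2 = (24 ± 6.3246)/2,
  λ_1 = 15.1623,  λ_2 = 8.8377.

Step 4 — unit eigenvector for λ_1: solve (Sigma - λ_1 I)v = 0. First row:
  (13 - 15.1623)·v_x + (3)·v_y = 0, i.e. (-2.1623)·v_x + (3)·v_y = 0,
  so v ∝ (b, λ_1 - a) = (3, 2.1623) = u.
  ||u|| = √((3)² + (2.1623)²) = √(13.6754) ≈ 3.698,
  v_1 = u/||u|| ≈ (0.8112, 0.5847) (||v_1|| = 1).

λ_1 = 15.1623,  λ_2 = 8.8377;  v_1 ≈ (0.8112, 0.5847)


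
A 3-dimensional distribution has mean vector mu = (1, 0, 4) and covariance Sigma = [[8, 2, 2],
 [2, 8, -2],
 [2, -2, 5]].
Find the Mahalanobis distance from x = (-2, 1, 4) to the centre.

Step 1 — centre the observation: (x - mu) = (-3, 1, 0).

Step 2 — invert Sigma (cofactor / det for 3×3, or solve directly):
  Sigma^{-1} = [[0.1636, -0.0636, -0.0909],
 [-0.0636, 0.1636, 0.0909],
 [-0.0909, 0.0909, 0.2727]].

Step 3 — form the quadratic (x - mu)^T · Sigma^{-1} · (x - mu):
  Sigma^{-1} · (x - mu) = (-0.5545, 0.3545, 0.3636).
  (x - mu)^T · [Sigma^{-1} · (x - mu)] = (-3)·(-0.5545) + (1)·(0.3545) + (0)·(0.3636) = 2.0182.

Step 4 — take square root: d = √(2.0182) ≈ 1.4206.

d(x, mu) = √(2.0182) ≈ 1.4206
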